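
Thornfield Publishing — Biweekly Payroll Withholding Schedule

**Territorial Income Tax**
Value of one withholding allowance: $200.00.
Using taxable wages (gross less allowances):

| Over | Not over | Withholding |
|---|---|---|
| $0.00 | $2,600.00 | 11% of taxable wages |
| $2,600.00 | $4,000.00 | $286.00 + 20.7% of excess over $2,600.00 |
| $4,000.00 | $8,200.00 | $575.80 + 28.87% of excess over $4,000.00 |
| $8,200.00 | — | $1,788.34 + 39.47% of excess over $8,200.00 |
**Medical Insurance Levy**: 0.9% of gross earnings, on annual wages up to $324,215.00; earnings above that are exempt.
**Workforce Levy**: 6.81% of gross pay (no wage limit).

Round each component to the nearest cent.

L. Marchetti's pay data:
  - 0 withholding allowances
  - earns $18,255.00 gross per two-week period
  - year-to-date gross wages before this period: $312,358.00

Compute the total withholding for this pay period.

$7,106.93

Territorial Income Tax: taxable = $18,255.00
  $1,788.34 + 39.47% × ($18,255.00 − $8,200.00) = $1,788.34 + 39.47% × $10,055.00 = $5,757.05
Medical Insurance Levy: cap $324,215.00 − YTD $312,358.00 = $11,857.00 subject; 0.9% × $11,857.00 = $106.71
Workforce Levy: 6.81% × $18,255.00 = $1,243.17
Total: $5,757.05 + $106.71 + $1,243.17 = $7,106.93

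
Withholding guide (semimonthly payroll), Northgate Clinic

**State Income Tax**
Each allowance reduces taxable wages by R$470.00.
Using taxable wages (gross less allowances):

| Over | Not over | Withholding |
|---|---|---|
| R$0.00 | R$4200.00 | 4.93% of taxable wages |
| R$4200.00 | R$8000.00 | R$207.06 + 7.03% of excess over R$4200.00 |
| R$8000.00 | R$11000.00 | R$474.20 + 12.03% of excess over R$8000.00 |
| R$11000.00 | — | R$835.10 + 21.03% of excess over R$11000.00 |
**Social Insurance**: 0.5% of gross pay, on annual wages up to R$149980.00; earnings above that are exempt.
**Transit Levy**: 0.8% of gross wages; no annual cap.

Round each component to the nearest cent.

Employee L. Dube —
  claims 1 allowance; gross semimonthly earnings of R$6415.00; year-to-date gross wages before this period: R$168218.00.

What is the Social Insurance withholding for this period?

Social Insurance: YTD R$168218.00 ≥ cap R$149980.00 → R$0.00

R$0.00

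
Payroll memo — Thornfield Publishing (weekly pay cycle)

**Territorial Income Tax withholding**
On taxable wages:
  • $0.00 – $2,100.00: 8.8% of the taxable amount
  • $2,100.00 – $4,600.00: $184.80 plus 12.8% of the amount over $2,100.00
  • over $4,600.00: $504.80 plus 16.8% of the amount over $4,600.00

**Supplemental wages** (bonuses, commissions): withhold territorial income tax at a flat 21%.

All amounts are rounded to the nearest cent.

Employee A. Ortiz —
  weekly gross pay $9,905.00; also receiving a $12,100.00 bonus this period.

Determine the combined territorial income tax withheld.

$3,937.04

Territorial Income Tax: taxable = $9,905.00
  $504.80 + 16.8% × ($9,905.00 − $4,600.00) = $504.80 + 16.8% × $5,305.00 = $1,396.04
Supplemental (21% flat on bonus): 21% × $12,100.00 = $2,541.00
Total territorial income tax: $1,396.04 + $2,541.00 = $3,937.04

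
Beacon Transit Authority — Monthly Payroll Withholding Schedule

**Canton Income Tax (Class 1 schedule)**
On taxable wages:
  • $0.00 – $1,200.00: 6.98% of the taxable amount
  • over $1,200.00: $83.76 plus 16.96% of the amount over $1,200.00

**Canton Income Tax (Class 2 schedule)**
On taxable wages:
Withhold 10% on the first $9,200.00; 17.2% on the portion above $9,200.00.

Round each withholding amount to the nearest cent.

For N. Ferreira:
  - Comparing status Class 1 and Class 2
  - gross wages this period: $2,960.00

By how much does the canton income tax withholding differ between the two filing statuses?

Canton Income Tax (Class 1): taxable = $2,960.00
  $83.76 + 16.96% × ($2,960.00 − $1,200.00) = $83.76 + 16.96% × $1,760.00 = $382.26
Canton Income Tax (Class 2): taxable = $2,960.00
  10% × $2,960.00 = $296.00
Difference: |$382.26 − $296.00| = $86.26 (higher under Class 1)

$86.26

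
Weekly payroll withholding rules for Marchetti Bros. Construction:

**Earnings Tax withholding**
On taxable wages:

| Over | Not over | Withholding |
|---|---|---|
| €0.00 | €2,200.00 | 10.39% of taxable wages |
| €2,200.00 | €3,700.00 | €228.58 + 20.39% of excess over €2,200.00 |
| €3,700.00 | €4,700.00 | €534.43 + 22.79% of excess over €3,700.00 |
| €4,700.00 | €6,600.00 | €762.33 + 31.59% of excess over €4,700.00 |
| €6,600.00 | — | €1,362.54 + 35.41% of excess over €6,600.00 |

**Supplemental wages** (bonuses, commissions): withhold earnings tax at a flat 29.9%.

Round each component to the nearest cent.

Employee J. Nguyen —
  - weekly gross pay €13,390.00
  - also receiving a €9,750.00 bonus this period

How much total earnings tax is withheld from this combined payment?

€6,682.13

Earnings Tax: taxable = €13,390.00
  €1,362.54 + 35.41% × (€13,390.00 − €6,600.00) = €1,362.54 + 35.41% × €6,790.00 = €3,766.88
Supplemental (29.9% flat on bonus): 29.9% × €9,750.00 = €2,915.25
Total earnings tax: €3,766.88 + €2,915.25 = €6,682.13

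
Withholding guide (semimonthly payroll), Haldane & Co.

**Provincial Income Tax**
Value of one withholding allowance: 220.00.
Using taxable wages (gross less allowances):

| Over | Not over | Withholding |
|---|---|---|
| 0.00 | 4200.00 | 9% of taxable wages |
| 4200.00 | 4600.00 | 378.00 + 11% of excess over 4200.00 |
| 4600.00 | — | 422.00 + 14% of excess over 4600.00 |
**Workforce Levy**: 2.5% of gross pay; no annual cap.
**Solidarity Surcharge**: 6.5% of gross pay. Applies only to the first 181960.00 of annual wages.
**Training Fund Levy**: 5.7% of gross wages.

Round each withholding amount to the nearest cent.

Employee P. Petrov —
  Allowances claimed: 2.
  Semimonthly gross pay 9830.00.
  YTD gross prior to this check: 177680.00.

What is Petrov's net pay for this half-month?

7653.14

Provincial Income Tax: taxable = 9830.00 − 2×220.00 = 9390.00
  422.00 + 14% × (9390.00 − 4600.00) = 422.00 + 14% × 4790.00 = 1092.60
Workforce Levy: 2.5% × 9830.00 = 245.75
Solidarity Surcharge: cap 181960.00 − YTD 177680.00 = 4280.00 subject; 6.5% × 4280.00 = 278.20
Training Fund Levy: 5.7% × 9830.00 = 560.31
Total withheld: 1092.60 + 245.75 + 278.20 + 560.31 = 2176.86
Net pay: 9830.00 − 2176.86 = 7653.14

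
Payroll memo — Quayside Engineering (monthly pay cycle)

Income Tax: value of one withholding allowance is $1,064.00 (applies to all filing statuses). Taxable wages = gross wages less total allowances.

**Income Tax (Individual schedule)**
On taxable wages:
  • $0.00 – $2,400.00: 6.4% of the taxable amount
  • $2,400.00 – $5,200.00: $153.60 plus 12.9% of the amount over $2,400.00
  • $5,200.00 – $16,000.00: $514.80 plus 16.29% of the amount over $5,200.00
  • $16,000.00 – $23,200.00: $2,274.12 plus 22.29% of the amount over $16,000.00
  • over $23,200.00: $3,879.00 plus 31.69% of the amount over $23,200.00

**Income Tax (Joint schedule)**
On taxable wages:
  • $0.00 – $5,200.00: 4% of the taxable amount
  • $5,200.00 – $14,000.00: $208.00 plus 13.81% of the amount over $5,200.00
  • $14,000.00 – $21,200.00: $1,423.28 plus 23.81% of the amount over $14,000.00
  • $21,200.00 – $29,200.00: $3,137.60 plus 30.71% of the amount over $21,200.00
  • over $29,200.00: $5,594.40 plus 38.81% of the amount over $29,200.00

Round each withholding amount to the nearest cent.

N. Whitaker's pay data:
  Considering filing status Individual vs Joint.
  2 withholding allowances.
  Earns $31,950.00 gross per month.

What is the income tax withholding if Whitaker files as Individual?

Income Tax (Individual): taxable = $31,950.00 − 2×$1,064.00 = $29,822.00
  $3,879.00 + 31.69% × ($29,822.00 − $23,200.00) = $3,879.00 + 31.69% × $6,622.00 = $5,977.51

$5,977.51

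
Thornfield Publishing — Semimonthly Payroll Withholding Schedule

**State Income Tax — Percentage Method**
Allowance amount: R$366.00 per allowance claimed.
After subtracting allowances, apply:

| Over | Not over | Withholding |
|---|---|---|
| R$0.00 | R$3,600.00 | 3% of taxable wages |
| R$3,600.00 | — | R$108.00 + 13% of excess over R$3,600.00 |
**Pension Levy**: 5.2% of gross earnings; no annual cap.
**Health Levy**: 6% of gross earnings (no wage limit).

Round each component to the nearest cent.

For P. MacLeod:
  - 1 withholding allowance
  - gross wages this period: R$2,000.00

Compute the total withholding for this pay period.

R$273.02

State Income Tax: taxable = R$2,000.00 − 1×R$366.00 = R$1,634.00
  3% × R$1,634.00 = R$49.02
Pension Levy: 5.2% × R$2,000.00 = R$104.00
Health Levy: 6% × R$2,000.00 = R$120.00
Total: R$49.02 + R$104.00 + R$120.00 = R$273.02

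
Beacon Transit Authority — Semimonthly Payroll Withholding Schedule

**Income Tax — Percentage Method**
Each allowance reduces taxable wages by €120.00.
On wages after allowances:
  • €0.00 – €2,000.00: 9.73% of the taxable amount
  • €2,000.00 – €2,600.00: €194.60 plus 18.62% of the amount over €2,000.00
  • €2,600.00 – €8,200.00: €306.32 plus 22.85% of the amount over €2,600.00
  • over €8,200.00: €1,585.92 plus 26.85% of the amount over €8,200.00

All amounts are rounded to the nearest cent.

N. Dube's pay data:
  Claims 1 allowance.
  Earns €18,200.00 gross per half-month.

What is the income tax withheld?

€4,238.70

Income Tax: taxable = €18,200.00 − 1×€120.00 = €18,080.00
  €1,585.92 + 26.85% × (€18,080.00 − €8,200.00) = €1,585.92 + 26.85% × €9,880.00 = €4,238.70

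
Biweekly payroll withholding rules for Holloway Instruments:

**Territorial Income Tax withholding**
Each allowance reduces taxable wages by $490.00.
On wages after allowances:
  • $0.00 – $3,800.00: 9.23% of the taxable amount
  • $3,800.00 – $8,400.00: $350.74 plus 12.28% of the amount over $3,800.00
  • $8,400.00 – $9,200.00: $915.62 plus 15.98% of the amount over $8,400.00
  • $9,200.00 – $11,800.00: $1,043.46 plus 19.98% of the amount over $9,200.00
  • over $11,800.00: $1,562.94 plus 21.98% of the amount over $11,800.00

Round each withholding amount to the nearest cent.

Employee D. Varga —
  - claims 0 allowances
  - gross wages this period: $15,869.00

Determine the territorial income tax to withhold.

$2,457.31

Territorial Income Tax: taxable = $15,869.00
  $1,562.94 + 21.98% × ($15,869.00 − $11,800.00) = $1,562.94 + 21.98% × $4,069.00 = $2,457.31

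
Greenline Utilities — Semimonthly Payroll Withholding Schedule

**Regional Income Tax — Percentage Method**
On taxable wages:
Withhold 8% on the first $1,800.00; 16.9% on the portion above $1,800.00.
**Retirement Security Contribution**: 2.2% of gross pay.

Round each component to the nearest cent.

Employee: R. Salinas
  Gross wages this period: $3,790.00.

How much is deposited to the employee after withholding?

$3,226.31

Regional Income Tax: taxable = $3,790.00
  $144.00 + 16.9% × ($3,790.00 − $1,800.00) = $144.00 + 16.9% × $1,990.00 = $480.31
Retirement Security Contribution: 2.2% × $3,790.00 = $83.38
Total withheld: $480.31 + $83.38 = $563.69
Net pay: $3,790.00 − $563.69 = $3,226.31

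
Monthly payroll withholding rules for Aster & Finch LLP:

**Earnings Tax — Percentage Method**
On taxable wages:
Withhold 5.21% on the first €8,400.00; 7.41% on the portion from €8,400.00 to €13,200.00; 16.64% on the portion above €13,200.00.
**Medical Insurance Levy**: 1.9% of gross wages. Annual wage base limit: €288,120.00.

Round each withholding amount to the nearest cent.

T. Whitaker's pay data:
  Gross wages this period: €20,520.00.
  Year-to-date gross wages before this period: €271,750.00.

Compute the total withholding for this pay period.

€2,322.40

Earnings Tax: taxable = €20,520.00
  €793.32 + 16.64% × (€20,520.00 − €13,200.00) = €793.32 + 16.64% × €7,320.00 = €2,011.37
Medical Insurance Levy: cap €288,120.00 − YTD €271,750.00 = €16,370.00 subject; 1.9% × €16,370.00 = €311.03
Total: €2,011.37 + €311.03 = €2,322.40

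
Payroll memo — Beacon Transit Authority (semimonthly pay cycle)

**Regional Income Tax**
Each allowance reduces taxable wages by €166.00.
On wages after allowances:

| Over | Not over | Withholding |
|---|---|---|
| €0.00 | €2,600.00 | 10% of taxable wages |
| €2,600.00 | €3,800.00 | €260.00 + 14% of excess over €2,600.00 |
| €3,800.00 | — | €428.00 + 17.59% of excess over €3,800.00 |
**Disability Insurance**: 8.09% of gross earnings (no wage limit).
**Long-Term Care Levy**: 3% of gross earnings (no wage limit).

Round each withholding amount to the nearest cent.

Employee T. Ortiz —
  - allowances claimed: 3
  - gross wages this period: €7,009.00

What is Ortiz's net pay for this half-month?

€5,326.84

Regional Income Tax: taxable = €7,009.00 − 3×€166.00 = €6,511.00
  €428.00 + 17.59% × (€6,511.00 − €3,800.00) = €428.00 + 17.59% × €2,711.00 = €904.86
Disability Insurance: 8.09% × €7,009.00 = €567.03
Long-Term Care Levy: 3% × €7,009.00 = €210.27
Total withheld: €904.86 + €567.03 + €210.27 = €1,682.16
Net pay: €7,009.00 − €1,682.16 = €5,326.84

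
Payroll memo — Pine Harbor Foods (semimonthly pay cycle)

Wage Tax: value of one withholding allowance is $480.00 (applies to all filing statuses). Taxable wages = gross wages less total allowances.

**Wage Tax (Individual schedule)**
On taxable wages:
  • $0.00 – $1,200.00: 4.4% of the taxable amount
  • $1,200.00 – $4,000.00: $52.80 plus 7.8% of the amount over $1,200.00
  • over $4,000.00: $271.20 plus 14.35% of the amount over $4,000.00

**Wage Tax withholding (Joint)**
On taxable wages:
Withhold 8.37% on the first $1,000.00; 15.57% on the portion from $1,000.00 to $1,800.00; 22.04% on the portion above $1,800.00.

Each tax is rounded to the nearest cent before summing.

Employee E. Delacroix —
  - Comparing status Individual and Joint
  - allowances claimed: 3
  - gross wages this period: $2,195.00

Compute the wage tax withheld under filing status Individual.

$33.22

Wage Tax (Individual): taxable = $2,195.00 − 3×$480.00 = $755.00
  4.4% × $755.00 = $33.22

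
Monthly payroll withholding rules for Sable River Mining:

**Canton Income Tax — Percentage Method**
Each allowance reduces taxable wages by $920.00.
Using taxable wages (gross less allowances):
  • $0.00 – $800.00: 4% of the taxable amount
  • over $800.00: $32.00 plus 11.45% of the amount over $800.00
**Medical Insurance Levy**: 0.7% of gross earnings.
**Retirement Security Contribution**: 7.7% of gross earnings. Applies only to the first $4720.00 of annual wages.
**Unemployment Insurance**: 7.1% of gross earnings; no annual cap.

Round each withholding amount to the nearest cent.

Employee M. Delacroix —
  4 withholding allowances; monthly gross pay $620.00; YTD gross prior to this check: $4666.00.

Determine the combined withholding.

$52.52

Canton Income Tax: taxable = $620.00 − 4×$920.00 = $-3060.00
  Taxable ≤ 0 → $0.00
Medical Insurance Levy: 0.7% × $620.00 = $4.34
Retirement Security Contribution: cap $4720.00 − YTD $4666.00 = $54.00 subject; 7.7% × $54.00 = $4.16
Unemployment Insurance: 7.1% × $620.00 = $44.02
Total: $0.00 + $4.34 + $4.16 + $44.02 = $52.52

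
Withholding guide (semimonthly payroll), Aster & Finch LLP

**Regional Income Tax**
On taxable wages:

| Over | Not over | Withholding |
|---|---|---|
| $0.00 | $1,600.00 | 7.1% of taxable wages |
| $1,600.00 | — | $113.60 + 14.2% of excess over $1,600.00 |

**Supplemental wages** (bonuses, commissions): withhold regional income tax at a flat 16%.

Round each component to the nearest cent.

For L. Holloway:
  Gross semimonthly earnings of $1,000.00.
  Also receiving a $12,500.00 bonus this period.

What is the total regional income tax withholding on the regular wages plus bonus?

$2,071.00

Regional Income Tax: taxable = $1,000.00
  7.1% × $1,000.00 = $71.00
Supplemental (16% flat on bonus): 16% × $12,500.00 = $2,000.00
Total regional income tax: $71.00 + $2,000.00 = $2,071.00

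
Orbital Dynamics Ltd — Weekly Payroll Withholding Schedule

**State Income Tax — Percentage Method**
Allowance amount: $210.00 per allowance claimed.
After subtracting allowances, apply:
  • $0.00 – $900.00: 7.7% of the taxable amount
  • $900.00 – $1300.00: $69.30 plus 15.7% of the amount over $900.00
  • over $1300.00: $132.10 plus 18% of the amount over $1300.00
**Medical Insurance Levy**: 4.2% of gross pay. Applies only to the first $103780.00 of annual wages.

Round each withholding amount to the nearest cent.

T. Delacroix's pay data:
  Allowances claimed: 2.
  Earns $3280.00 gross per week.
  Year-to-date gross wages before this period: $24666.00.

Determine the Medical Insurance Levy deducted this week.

Medical Insurance Levy: 4.2% × $3280.00 = $137.76

$137.76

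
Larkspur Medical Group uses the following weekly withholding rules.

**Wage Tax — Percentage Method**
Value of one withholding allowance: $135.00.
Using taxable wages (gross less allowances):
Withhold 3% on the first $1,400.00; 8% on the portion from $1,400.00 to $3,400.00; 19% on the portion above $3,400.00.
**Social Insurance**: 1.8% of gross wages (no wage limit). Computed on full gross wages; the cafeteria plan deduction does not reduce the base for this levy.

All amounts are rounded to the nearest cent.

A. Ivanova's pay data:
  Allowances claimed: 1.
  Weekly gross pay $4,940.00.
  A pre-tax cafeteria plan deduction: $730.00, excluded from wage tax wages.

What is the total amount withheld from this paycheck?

$419.17

Wage Tax: taxable = $4,940.00 − $730.00 − 1×$135.00 = $4,075.00
  $202.00 + 19% × ($4,075.00 − $3,400.00) = $202.00 + 19% × $675.00 = $330.25
Social Insurance: 1.8% × $4,940.00 = $88.92
Total: $330.25 + $88.92 = $419.17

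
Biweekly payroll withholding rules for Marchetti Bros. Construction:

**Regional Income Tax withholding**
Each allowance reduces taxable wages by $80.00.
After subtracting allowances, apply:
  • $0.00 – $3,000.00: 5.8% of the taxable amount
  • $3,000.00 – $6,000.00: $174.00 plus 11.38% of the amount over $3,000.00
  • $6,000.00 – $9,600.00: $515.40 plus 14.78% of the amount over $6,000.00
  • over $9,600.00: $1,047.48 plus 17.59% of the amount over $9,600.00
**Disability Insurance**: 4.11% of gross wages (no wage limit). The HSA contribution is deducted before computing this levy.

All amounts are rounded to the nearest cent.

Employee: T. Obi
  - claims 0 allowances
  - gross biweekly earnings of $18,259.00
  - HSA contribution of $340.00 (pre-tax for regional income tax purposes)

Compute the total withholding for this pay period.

$3,247.26

Regional Income Tax: taxable = $18,259.00 − $340.00 = $17,919.00
  $1,047.48 + 17.59% × ($17,919.00 − $9,600.00) = $1,047.48 + 17.59% × $8,319.00 = $2,510.79
Disability Insurance: 4.11% × $17,919.00 = $736.47
Total: $2,510.79 + $736.47 = $3,247.26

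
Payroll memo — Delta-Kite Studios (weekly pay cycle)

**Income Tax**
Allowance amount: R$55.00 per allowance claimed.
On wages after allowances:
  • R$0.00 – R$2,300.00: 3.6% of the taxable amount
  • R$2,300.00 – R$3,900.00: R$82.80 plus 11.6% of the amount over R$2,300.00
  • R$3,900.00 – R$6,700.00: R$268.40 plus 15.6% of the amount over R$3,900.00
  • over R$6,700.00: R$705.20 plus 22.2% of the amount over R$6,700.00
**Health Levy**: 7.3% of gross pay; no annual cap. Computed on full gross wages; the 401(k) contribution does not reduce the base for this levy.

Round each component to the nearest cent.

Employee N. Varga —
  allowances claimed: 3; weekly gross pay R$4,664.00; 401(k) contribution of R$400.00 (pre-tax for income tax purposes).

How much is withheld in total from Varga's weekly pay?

R$639.91

Income Tax: taxable = R$4,664.00 − R$400.00 − 3×R$55.00 = R$4,099.00
  R$268.40 + 15.6% × (R$4,099.00 − R$3,900.00) = R$268.40 + 15.6% × R$199.00 = R$299.44
Health Levy: 7.3% × R$4,664.00 = R$340.47
Total: R$299.44 + R$340.47 = R$639.91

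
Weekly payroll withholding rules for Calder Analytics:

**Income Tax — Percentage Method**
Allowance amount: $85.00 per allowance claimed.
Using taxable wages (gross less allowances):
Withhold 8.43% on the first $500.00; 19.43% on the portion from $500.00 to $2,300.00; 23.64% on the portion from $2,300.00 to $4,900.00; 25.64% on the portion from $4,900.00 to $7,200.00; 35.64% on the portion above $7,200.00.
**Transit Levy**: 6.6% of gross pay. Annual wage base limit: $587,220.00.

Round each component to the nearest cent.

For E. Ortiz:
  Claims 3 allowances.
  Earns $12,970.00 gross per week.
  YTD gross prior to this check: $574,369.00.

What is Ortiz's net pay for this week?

$8,560.03

Income Tax: taxable = $12,970.00 − 3×$85.00 = $12,715.00
  $1,596.25 + 35.64% × ($12,715.00 − $7,200.00) = $1,596.25 + 35.64% × $5,515.00 = $3,561.80
Transit Levy: cap $587,220.00 − YTD $574,369.00 = $12,851.00 subject; 6.6% × $12,851.00 = $848.17
Total withheld: $3,561.80 + $848.17 = $4,409.97
Net pay: $12,970.00 − $4,409.97 = $8,560.03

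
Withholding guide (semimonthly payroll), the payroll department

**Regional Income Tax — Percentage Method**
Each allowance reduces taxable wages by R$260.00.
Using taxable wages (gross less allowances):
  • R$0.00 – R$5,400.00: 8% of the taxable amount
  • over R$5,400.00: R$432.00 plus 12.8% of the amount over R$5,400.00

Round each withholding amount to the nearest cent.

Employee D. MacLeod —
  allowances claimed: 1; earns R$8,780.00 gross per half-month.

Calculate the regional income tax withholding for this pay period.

R$831.36

Regional Income Tax: taxable = R$8,780.00 − 1×R$260.00 = R$8,520.00
  R$432.00 + 12.8% × (R$8,520.00 − R$5,400.00) = R$432.00 + 12.8% × R$3,120.00 = R$831.36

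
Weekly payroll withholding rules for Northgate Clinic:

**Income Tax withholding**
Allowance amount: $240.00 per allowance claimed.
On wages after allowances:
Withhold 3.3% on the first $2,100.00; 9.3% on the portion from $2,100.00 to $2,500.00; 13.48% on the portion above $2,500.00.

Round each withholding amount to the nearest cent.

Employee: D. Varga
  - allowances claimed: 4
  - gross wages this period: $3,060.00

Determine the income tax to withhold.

Income Tax: taxable = $3,060.00 − 4×$240.00 = $2,100.00
  3.3% × $2,100.00 = $69.30

$69.30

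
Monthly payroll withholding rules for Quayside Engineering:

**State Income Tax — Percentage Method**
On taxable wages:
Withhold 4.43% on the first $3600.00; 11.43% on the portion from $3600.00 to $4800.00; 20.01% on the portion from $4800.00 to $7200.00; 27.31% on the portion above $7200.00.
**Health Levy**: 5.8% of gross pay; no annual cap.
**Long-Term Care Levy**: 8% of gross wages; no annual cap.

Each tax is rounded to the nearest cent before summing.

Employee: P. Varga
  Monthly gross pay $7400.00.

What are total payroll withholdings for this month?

State Income Tax: taxable = $7400.00
  $776.88 + 27.31% × ($7400.00 − $7200.00) = $776.88 + 27.31% × $200.00 = $831.50
Health Levy: 5.8% × $7400.00 = $429.20
Long-Term Care Levy: 8% × $7400.00 = $592.00
Total: $831.50 + $429.20 + $592.00 = $1852.70

$1852.70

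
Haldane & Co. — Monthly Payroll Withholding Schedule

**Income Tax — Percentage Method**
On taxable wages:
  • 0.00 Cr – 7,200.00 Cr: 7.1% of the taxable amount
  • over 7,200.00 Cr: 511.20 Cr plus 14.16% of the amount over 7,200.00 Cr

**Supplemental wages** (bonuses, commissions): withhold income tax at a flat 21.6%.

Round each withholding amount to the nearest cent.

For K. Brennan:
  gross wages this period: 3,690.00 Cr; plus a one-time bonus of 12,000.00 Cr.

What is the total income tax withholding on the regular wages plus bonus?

2,853.99 Cr

Income Tax: taxable = 3,690.00 Cr
  7.1% × 3,690.00 Cr = 261.99 Cr
Supplemental (21.6% flat on bonus): 21.6% × 12,000.00 Cr = 2,592.00 Cr
Total income tax: 261.99 Cr + 2,592.00 Cr = 2,853.99 Cr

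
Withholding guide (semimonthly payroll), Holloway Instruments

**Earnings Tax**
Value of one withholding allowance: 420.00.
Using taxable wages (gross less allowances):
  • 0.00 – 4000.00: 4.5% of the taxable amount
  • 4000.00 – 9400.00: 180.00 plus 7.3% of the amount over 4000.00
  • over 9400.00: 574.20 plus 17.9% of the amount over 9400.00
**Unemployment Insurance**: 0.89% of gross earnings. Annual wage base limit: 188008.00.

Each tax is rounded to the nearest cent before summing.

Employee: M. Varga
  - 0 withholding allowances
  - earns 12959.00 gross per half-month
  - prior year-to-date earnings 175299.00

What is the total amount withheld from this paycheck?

Earnings Tax: taxable = 12959.00
  574.20 + 17.9% × (12959.00 − 9400.00) = 574.20 + 17.9% × 3559.00 = 1211.26
Unemployment Insurance: cap 188008.00 − YTD 175299.00 = 12709.00 subject; 0.89% × 12709.00 = 113.11
Total: 1211.26 + 113.11 = 1324.37

1324.37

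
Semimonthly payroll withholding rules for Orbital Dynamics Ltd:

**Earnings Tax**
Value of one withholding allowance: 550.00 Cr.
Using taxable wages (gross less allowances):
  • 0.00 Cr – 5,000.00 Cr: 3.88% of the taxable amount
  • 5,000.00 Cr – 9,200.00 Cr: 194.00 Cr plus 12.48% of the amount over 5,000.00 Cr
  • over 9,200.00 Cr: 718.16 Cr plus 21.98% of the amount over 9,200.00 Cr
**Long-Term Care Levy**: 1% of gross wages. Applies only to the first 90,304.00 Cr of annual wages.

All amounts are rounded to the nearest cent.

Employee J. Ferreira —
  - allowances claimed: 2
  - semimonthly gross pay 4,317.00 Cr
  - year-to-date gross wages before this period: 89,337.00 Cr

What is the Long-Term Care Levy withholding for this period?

9.67 Cr

Long-Term Care Levy: cap 90,304.00 Cr − YTD 89,337.00 Cr = 967.00 Cr subject; 1% × 967.00 Cr = 9.67 Cr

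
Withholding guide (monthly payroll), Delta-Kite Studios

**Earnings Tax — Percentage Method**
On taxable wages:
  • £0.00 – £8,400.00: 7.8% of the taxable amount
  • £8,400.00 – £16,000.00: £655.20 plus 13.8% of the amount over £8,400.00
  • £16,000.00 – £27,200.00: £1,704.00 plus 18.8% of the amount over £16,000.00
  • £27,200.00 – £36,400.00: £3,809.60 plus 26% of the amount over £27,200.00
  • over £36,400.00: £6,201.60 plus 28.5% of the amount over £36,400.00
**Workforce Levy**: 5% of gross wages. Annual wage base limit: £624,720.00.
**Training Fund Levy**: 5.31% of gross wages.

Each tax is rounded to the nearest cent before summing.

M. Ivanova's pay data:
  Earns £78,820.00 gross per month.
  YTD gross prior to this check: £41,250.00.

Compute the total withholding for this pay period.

£26,417.64

Earnings Tax: taxable = £78,820.00
  £6,201.60 + 28.5% × (£78,820.00 − £36,400.00) = £6,201.60 + 28.5% × £42,420.00 = £18,291.30
Workforce Levy: 5% × £78,820.00 = £3,941.00
Training Fund Levy: 5.31% × £78,820.00 = £4,185.34
Total: £18,291.30 + £3,941.00 + £4,185.34 = £26,417.64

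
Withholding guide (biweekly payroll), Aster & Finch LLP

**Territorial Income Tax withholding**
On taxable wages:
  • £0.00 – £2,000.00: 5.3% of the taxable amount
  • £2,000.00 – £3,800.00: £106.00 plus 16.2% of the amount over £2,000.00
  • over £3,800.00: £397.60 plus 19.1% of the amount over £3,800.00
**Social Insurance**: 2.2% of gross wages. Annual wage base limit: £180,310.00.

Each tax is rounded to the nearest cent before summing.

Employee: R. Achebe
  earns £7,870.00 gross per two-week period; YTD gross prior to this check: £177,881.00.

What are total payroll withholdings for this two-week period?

£1,228.41

Territorial Income Tax: taxable = £7,870.00
  £397.60 + 19.1% × (£7,870.00 − £3,800.00) = £397.60 + 19.1% × £4,070.00 = £1,174.97
Social Insurance: cap £180,310.00 − YTD £177,881.00 = £2,429.00 subject; 2.2% × £2,429.00 = £53.44
Total: £1,174.97 + £53.44 = £1,228.41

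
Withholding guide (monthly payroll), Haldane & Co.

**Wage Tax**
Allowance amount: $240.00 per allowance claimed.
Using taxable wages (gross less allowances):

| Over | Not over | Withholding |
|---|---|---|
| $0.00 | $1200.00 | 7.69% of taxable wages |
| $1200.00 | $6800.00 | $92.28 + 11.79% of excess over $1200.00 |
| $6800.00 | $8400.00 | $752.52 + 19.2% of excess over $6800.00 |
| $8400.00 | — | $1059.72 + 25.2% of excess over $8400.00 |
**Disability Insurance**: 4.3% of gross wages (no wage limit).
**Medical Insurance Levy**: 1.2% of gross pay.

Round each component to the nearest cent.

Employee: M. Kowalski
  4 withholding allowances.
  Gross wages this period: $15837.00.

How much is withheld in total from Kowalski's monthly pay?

Wage Tax: taxable = $15837.00 − 4×$240.00 = $14877.00
  $1059.72 + 25.2% × ($14877.00 − $8400.00) = $1059.72 + 25.2% × $6477.00 = $2691.92
Disability Insurance: 4.3% × $15837.00 = $680.99
Medical Insurance Levy: 1.2% × $15837.00 = $190.04
Total: $2691.92 + $680.99 + $190.04 = $3562.95

$3562.95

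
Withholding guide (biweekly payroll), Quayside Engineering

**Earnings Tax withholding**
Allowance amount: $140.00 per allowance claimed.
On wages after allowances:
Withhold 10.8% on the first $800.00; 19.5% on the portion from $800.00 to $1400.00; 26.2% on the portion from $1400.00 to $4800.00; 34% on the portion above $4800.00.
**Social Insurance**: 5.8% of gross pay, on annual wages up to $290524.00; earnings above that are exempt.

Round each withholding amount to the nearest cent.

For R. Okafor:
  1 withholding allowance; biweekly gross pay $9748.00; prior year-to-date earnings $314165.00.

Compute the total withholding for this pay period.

Earnings Tax: taxable = $9748.00 − 1×$140.00 = $9608.00
  $1094.20 + 34% × ($9608.00 − $4800.00) = $1094.20 + 34% × $4808.00 = $2728.92
Social Insurance: YTD $314165.00 ≥ cap $290524.00 → $0.00
Total: $2728.92 + $0.00 = $2728.92

$2728.92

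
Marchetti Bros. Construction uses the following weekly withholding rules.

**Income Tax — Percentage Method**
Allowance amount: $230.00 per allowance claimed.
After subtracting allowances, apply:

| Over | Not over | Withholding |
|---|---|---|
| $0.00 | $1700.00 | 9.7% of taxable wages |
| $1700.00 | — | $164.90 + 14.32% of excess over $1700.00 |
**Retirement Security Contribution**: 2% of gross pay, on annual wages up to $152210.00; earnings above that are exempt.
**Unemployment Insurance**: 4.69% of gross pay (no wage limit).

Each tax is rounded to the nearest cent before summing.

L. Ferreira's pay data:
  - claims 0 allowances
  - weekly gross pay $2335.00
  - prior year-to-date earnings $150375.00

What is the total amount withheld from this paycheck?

$402.04

Income Tax: taxable = $2335.00
  $164.90 + 14.32% × ($2335.00 − $1700.00) = $164.90 + 14.32% × $635.00 = $255.83
Retirement Security Contribution: cap $152210.00 − YTD $150375.00 = $1835.00 subject; 2% × $1835.00 = $36.70
Unemployment Insurance: 4.69% × $2335.00 = $109.51
Total: $255.83 + $36.70 + $109.51 = $402.04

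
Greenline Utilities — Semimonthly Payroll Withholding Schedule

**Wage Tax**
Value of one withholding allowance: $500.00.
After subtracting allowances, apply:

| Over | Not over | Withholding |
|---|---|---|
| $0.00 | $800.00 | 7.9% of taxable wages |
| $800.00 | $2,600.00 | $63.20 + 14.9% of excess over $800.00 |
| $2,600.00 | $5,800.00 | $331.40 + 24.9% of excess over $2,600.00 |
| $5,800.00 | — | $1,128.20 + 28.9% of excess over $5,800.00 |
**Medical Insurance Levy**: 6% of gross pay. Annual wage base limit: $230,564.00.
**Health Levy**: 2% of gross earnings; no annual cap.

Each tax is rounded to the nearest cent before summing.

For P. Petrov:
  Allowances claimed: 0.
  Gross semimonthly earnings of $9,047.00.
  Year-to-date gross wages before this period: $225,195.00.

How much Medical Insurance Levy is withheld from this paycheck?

$322.14

Medical Insurance Levy: cap $230,564.00 − YTD $225,195.00 = $5,369.00 subject; 6% × $5,369.00 = $322.14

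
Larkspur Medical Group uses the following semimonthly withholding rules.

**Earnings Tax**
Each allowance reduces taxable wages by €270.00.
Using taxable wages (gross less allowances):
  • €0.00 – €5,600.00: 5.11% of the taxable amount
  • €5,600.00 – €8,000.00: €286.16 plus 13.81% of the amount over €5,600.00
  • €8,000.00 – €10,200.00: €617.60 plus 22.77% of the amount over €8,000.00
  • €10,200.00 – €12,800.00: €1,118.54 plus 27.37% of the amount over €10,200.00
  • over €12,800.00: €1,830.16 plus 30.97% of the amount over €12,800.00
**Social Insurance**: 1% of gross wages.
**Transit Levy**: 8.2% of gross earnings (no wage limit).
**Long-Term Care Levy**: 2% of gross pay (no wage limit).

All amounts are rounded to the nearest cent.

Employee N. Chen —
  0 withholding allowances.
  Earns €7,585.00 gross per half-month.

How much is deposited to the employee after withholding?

€6,175.19

Earnings Tax: taxable = €7,585.00
  €286.16 + 13.81% × (€7,585.00 − €5,600.00) = €286.16 + 13.81% × €1,985.00 = €560.29
Social Insurance: 1% × €7,585.00 = €75.85
Transit Levy: 8.2% × €7,585.00 = €621.97
Long-Term Care Levy: 2% × €7,585.00 = €151.70
Total withheld: €560.29 + €75.85 + €621.97 + €151.70 = €1,409.81
Net pay: €7,585.00 − €1,409.81 = €6,175.19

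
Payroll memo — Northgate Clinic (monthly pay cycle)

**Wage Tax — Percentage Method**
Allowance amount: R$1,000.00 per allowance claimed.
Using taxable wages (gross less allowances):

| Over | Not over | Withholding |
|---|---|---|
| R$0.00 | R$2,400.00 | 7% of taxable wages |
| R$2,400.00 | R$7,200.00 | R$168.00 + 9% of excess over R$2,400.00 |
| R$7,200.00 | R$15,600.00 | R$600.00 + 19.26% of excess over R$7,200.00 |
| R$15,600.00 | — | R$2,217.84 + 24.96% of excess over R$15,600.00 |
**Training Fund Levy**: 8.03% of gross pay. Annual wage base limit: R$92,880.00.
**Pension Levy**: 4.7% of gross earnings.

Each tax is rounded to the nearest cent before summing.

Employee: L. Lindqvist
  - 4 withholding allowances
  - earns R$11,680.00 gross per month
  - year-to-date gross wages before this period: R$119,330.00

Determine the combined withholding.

R$1,241.41

Wage Tax: taxable = R$11,680.00 − 4×R$1,000.00 = R$7,680.00
  R$600.00 + 19.26% × (R$7,680.00 − R$7,200.00) = R$600.00 + 19.26% × R$480.00 = R$692.45
Training Fund Levy: YTD R$119,330.00 ≥ cap R$92,880.00 → R$0.00
Pension Levy: 4.7% × R$11,680.00 = R$548.96
Total: R$692.45 + R$0.00 + R$548.96 = R$1,241.41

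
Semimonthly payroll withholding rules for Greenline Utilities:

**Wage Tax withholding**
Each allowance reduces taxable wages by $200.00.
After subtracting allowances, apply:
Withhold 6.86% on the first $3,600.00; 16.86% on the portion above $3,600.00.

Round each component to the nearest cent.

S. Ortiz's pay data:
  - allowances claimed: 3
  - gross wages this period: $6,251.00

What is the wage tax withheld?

$592.76

Wage Tax: taxable = $6,251.00 − 3×$200.00 = $5,651.00
  $246.96 + 16.86% × ($5,651.00 − $3,600.00) = $246.96 + 16.86% × $2,051.00 = $592.76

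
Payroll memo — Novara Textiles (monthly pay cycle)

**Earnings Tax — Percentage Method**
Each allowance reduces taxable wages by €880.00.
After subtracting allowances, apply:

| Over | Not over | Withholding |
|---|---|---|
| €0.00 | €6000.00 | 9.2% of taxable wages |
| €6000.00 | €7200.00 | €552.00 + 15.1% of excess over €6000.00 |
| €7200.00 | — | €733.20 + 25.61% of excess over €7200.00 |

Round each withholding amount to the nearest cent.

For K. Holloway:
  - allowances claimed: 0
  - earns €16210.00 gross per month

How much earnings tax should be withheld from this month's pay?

€3040.66

Earnings Tax: taxable = €16210.00
  €733.20 + 25.61% × (€16210.00 − €7200.00) = €733.20 + 25.61% × €9010.00 = €3040.66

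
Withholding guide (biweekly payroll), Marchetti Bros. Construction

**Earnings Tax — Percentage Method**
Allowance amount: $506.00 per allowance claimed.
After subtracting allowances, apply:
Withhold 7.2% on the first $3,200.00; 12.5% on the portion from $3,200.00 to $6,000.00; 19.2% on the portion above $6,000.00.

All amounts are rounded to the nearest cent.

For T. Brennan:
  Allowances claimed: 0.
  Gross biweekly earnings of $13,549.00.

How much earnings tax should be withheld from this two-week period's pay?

Earnings Tax: taxable = $13,549.00
  $580.40 + 19.2% × ($13,549.00 − $6,000.00) = $580.40 + 19.2% × $7,549.00 = $2,029.81

$2,029.81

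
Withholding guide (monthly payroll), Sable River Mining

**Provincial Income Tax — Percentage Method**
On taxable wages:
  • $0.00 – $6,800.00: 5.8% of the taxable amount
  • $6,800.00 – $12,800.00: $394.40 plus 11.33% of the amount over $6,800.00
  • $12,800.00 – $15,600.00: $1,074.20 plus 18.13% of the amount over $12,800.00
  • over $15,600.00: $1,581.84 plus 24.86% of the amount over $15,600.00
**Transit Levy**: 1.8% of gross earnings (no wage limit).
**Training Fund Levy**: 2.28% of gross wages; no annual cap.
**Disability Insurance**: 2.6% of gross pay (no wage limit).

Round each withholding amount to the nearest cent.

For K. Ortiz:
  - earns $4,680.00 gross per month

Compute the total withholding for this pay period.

Provincial Income Tax: taxable = $4,680.00
  5.8% × $4,680.00 = $271.44
Transit Levy: 1.8% × $4,680.00 = $84.24
Training Fund Levy: 2.28% × $4,680.00 = $106.70
Disability Insurance: 2.6% × $4,680.00 = $121.68
Total: $271.44 + $84.24 + $106.70 + $121.68 = $584.06

$584.06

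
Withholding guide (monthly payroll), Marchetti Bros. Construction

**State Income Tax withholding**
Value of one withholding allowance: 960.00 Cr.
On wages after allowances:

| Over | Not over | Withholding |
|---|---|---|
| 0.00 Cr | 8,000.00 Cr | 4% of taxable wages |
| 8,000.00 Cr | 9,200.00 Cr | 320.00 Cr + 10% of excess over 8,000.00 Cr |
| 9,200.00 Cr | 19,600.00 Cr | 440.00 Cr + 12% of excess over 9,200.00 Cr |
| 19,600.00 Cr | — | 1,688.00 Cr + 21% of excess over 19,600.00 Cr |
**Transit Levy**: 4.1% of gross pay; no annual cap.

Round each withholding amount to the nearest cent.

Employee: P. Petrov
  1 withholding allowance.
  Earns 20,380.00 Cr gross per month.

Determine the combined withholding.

State Income Tax: taxable = 20,380.00 Cr − 1×960.00 Cr = 19,420.00 Cr
  440.00 Cr + 12% × (19,420.00 Cr − 9,200.00 Cr) = 440.00 Cr + 12% × 10,220.00 Cr = 1,666.40 Cr
Transit Levy: 4.1% × 20,380.00 Cr = 835.58 Cr
Total: 1,666.40 Cr + 835.58 Cr = 2,501.98 Cr

2,501.98 Cr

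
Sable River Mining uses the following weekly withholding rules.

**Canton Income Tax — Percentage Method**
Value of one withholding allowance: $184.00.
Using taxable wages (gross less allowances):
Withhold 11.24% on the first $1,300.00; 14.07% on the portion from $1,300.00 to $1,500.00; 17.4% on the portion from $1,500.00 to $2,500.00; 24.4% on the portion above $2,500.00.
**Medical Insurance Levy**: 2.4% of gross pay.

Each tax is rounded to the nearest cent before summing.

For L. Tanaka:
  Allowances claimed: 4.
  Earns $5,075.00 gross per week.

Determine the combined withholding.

Canton Income Tax: taxable = $5,075.00 − 4×$184.00 = $4,339.00
  $348.26 + 24.4% × ($4,339.00 − $2,500.00) = $348.26 + 24.4% × $1,839.00 = $796.98
Medical Insurance Levy: 2.4% × $5,075.00 = $121.80
Total: $796.98 + $121.80 = $918.78

$918.78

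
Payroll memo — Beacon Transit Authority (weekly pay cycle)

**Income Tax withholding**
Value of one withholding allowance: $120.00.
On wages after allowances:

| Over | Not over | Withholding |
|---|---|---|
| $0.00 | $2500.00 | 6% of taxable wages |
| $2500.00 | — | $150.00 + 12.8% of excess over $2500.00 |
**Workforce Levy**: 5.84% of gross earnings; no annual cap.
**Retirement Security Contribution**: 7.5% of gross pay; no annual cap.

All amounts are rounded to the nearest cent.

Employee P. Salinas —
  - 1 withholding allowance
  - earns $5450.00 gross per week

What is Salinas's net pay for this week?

Income Tax: taxable = $5450.00 − 1×$120.00 = $5330.00
  $150.00 + 12.8% × ($5330.00 − $2500.00) = $150.00 + 12.8% × $2830.00 = $512.24
Workforce Levy: 5.84% × $5450.00 = $318.28
Retirement Security Contribution: 7.5% × $5450.00 = $408.75
Total withheld: $512.24 + $318.28 + $408.75 = $1239.27
Net pay: $5450.00 − $1239.27 = $4210.73

$4210.73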